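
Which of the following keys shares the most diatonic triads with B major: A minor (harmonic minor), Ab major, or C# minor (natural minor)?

C# minor

Triads of B major: B major (I), C# minor (ii), D# minor (iii), E major (IV), F# major (V), G# minor (vi), A# diminished (vii°).
A minor (harmonic minor) shares 1: E.
Ab major shares 0: none.
C# minor (natural minor) shares 4: B, C#m, E, G#m.
The most common triads (4) are shared with C# minor.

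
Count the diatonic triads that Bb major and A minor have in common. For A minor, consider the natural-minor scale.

2

Diatonic triads of Bb major: Bb (I), Cm (ii), Dm (iii), Eb (IV), F (V), Gm (vi), Adim (vii°).
Diatonic triads of A minor (natural minor): Am (i), Bdim (ii°), C (III), Dm (iv), Em (v), F (VI), G (VII).
Matching root and quality in both lists: Dm, F.
That gives 2 common triads.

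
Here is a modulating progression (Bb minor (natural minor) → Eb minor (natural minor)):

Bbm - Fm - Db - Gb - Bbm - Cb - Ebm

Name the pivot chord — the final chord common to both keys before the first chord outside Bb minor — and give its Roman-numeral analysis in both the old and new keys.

Chords diatonic to Bb minor: Bbm, Cdim, Db, Ebm, Fm, Gb, Ab.
Reading the progression, the first chord not in that set is Cb, so the modulation leaves Bb minor there.
The chord immediately before Cb is Bbm, which is diatonic to both keys: i in Bb minor and v in Eb minor.

Bbm — i in Bb minor, v in Eb minor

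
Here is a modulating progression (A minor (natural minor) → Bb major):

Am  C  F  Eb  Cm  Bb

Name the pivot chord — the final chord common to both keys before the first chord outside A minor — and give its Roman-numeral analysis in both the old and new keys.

Chords diatonic to A minor: Am, Bdim, C, Dm, Em, F, G.
Reading the progression, the first chord not in that set is Eb, so the modulation leaves A minor there.
The chord immediately before Eb is F, which is diatonic to both keys: VI in A minor and V in Bb major.

F — VI in A minor, V in Bb major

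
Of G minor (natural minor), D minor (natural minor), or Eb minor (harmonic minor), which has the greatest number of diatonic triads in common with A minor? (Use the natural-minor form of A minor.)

Triads of A minor (natural minor): A minor (i), B diminished (ii°), C major (III), D minor (iv), E minor (v), F major (VI), G major (VII).
G minor (natural minor) shares 2: Dm, F.
D minor (natural minor) shares 4: Am, C, Dm, F.
Eb minor (harmonic minor) shares 0: none.
The most common triads (4) are shared with D minor.

D minor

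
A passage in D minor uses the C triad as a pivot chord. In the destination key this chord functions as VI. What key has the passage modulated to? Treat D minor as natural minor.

The numeral VI denotes a major triad on scale degree 6. With C on degree 6, the tonic of the new key is E.
Degree 6 carries a major triad in minor keys, so the destination is E minor.
Check: the diatonic triads of E minor (natural minor) are Em (i), F♯dim (ii°), G (III), Am (iv), Bm (v), C (VI), D (VII) — C is indeed VI.

E minor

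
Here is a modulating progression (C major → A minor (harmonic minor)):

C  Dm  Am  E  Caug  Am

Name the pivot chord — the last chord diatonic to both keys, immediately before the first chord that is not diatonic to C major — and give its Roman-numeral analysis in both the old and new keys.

Am — vi in C major, i in A minor

Chords diatonic to C major: C, Dm, Em, F, G, Am, Bdim.
Reading the progression, the first chord not in that set is E, so the modulation leaves C major there.
The chord immediately before E is Am, which is diatonic to both keys: vi in C major and i in A minor.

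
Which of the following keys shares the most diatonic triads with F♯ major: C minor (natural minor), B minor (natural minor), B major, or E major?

Triads of F♯ major: F♯ major (I), G♯ minor (ii), A♯ minor (iii), B major (IV), C♯ major (V), D♯ minor (vi), E♯ diminished (vii°).
C minor (natural minor) shares 0: none.
B minor (natural minor) shares 0: none.
B major shares 4: F♯, G♯m, B, D♯m.
E major shares 2: G♯m, B.
The most common triads (4) are shared with B major.

B major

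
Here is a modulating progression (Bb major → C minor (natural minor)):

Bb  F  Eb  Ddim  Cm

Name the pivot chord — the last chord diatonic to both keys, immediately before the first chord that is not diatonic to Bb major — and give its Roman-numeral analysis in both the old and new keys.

Eb — IV in Bb major, III in C minor

Chords diatonic to Bb major: Bb, Cm, Dm, Eb, F, Gm, Adim.
Reading the progression, the first chord not in that set is Ddim, so the modulation leaves Bb major there.
The chord immediately before Ddim is Eb, which is diatonic to both keys: IV in Bb major and III in C minor.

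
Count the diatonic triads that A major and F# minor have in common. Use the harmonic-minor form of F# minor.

4

Diatonic triads of A major: A (I), Bm (ii), C#m (iii), D (IV), E (V), F#m (vi), G#dim (vii°).
Diatonic triads of F# minor (harmonic minor): F#m (i), G#dim (ii°), Aaug (III+), Bm (iv), C# (V), D (VI), E#dim (vii°).
Matching root and quality in both lists: Bm, D, F#m, G#dim.
That gives 4 common triads.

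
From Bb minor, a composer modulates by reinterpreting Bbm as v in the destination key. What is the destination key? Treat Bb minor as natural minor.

Eb minor

The numeral v denotes a minor triad on scale degree 5. With Bb on degree 5, the tonic of the new key is Eb.
Degree 5 carries a minor triad in natural-minor keys, so the destination is Eb minor.
Check: the diatonic triads of Eb minor (natural minor) are Ebm (i), Fdim (ii°), Gb (III), Abm (iv), Bbm (v), Cb (VI), Db (VII) — Bbm is indeed v.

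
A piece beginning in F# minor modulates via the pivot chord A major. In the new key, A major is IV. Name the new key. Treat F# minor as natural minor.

The numeral IV denotes a major triad on scale degree 4. With A on degree 4, the tonic of the new key is E.
Degree 4 carries a major triad in major keys, so the destination is E major.
Check: the diatonic triads of E major are E (I), F#m (ii), G#m (iii), A (IV), B (V), C#m (vi), D#dim (vii°) — A major is indeed IV.

E major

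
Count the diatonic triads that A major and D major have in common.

Diatonic triads of A major: A major (I), B minor (ii), C# minor (iii), D major (IV), E major (V), F# minor (vi), G# diminished (vii°).
Diatonic triads of D major: D major (I), E minor (ii), F# minor (iii), G major (IV), A major (V), B minor (vi), C# diminished (vii°).
Matching root and quality in both lists: A major, B minor, D major, F# minor.
That gives 4 common triads.

4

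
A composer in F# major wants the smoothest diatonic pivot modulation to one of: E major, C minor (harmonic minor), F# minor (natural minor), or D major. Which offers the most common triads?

E major

Triads of F# major: F# (I), G#m (ii), A#m (iii), B (IV), C# (V), D#m (vi), E#dim (vii°).
E major shares 2: G#m, B.
C minor (harmonic minor) shares 0: none.
F# minor (natural minor) shares 0: none.
D major shares 0: none.
The most common triads (2) are shared with E major.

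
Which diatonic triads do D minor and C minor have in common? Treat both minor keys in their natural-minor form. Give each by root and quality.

Triads in D minor (natural minor): Dm (i), Edim (ii°), F (III), Gm (iv), Am (v), Bb (VI), C (VII).
Triads in C minor (natural minor): Cm (i), Ddim (ii°), Eb (III), Fm (iv), Gm (v), Ab (VI), Bb (VII).
Shared triads with their functions: Gm (iv in D minor, v in C minor); Bb (VI in D minor, VII in C minor).

Gm, Bb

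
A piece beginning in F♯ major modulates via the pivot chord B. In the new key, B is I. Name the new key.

The numeral I denotes a major triad on scale degree 1. With B on degree 1, the tonic of the new key is B.
Degree 1 carries a major triad in major keys, so the destination is B major.
Check: the diatonic triads of B major are B (I), C♯m (ii), D♯m (iii), E (IV), F♯ (V), G♯m (vi), A♯dim (vii°) — B is indeed I.

B major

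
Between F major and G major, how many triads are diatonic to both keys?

2

Diatonic triads of F major: F (I), Gm (ii), Am (iii), Bb (IV), C (V), Dm (vi), Edim (vii°).
Diatonic triads of G major: G (I), Am (ii), Bm (iii), C (IV), D (V), Em (vi), F#dim (vii°).
Matching root and quality in both lists: Am, C.
That gives 2 common triads.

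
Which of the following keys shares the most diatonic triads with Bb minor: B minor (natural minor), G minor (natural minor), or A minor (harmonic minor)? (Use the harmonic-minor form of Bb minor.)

Triads of Bb minor (harmonic minor): Bb minor (i), C diminished (ii°), Db augmented (III+), Eb minor (iv), F major (V), Gb major (VI), A diminished (vii°).
B minor (natural minor) shares 0: none.
G minor (natural minor) shares 2: F, Adim.
A minor (harmonic minor) shares 1: F.
The most common triads (2) are shared with G minor.

G minor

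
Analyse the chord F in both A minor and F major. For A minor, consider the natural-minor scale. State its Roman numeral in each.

VI in A minor; I in F major

The scale of A minor (natural minor) is A B C D E F G; F is degree 6, and the triad built there (F-A-C) is major, so it is VI.
The scale of F major is F G A B♭ C D E; F is degree 1, and the triad built there (F-A-C) is major, so it is I.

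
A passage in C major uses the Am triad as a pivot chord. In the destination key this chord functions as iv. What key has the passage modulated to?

The numeral iv denotes a minor triad on scale degree 4. With A on degree 4, the tonic of the new key is E.
Degree 4 carries a minor triad in minor keys, so the destination is E minor.
Check: the diatonic triads of E minor (natural minor) are Em (i), F♯dim (ii°), G (III), Am (iv), Bm (v), C (VI), D (VII) — Am is indeed iv.

E minor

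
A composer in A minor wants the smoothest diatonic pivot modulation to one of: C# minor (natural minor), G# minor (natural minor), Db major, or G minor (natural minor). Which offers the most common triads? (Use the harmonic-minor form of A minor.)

G minor

Triads of A minor (harmonic minor): Am (i), Bdim (ii°), Caug (III+), Dm (iv), E (V), F (VI), G#dim (vii°).
C# minor (natural minor) shares 1: E.
G# minor (natural minor) shares 1: E.
Db major shares 0: none.
G minor (natural minor) shares 2: Dm, F.
The most common triads (2) are shared with G minor.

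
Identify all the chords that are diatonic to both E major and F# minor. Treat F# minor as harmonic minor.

F#m

Triads in E major: E (I), F#m (ii), G#m (iii), A (IV), B (V), C#m (vi), D#dim (vii°).
Triads in F# minor (harmonic minor): F#m (i), G#dim (ii°), Aaug (III+), Bm (iv), C# (V), D (VI), E#dim (vii°).
Shared triads with their functions: F#m (ii in E major, i in F# minor).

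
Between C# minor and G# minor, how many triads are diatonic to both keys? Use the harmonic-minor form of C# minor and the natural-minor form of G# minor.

Diatonic triads of C# minor (harmonic minor): C#m (i), D#dim (ii°), Eaug (III+), F#m (iv), G# (V), A (VI), B#dim (vii°).
Diatonic triads of G# minor (natural minor): G#m (i), A#dim (ii°), B (III), C#m (iv), D#m (v), E (VI), F# (VII).
Matching root and quality in both lists: C#m.
That gives 1 common triad.

1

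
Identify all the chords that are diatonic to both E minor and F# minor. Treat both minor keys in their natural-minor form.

Bm, D

Triads in E minor (natural minor): Em (i), F#dim (ii°), G (III), Am (iv), Bm (v), C (VI), D (VII).
Triads in F# minor (natural minor): F#m (i), G#dim (ii°), A (III), Bm (iv), C#m (v), D (VI), E (VII).
Shared triads with their functions: Bm (v in E minor, iv in F# minor); D (VII in E minor, VI in F# minor).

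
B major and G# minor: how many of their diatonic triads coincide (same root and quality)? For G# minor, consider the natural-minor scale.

7

Diatonic triads of B major: B major (I), C# minor (ii), D# minor (iii), E major (IV), F# major (V), G# minor (vi), A# diminished (vii°).
Diatonic triads of G# minor (natural minor): G# minor (i), A# diminished (ii°), B major (III), C# minor (iv), D# minor (v), E major (VI), F# major (VII).
Matching root and quality in both lists: B major, C# minor, D# minor, E major, F# major, G# minor, A# diminished.
That gives 7 common triads.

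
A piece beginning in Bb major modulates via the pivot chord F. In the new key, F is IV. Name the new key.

C major

The numeral IV denotes a major triad on scale degree 4. With F on degree 4, the tonic of the new key is C.
Degree 4 carries a major triad in major keys, so the destination is C major.
Check: the diatonic triads of C major are C (I), Dm (ii), Em (iii), F (IV), G (V), Am (vi), Bdim (vii°) — F is indeed IV.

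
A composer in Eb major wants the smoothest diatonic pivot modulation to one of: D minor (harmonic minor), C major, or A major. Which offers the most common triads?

Triads of Eb major: Eb (I), Fm (ii), Gm (iii), Ab (IV), Bb (V), Cm (vi), Ddim (vii°).
D minor (harmonic minor) shares 2: Gm, Bb.
C major shares 0: none.
A major shares 0: none.
The most common triads (2) are shared with D minor.

D minor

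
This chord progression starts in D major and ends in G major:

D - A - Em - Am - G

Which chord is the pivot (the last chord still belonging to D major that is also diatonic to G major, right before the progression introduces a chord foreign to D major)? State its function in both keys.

Chords diatonic to D major: D, Em, F#m, G, A, Bm, C#dim.
Reading the progression, the first chord not in that set is Am, so the modulation leaves D major there.
The chord immediately before Am is Em, which is diatonic to both keys: ii in D major and vi in G major.

Em — ii in D major, vi in G major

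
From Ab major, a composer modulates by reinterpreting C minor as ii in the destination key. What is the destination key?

The numeral ii denotes a minor triad on scale degree 2. With C on degree 2, the tonic of the new key is Bb.
Degree 2 carries a minor triad in major keys, so the destination is Bb major.
Check: the diatonic triads of Bb major are Bb (I), Cm (ii), Dm (iii), Eb (IV), F (V), Gm (vi), Adim (vii°) — C minor is indeed ii.

Bb major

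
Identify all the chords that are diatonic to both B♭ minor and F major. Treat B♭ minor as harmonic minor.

Triads in B♭ minor (harmonic minor): B♭m (i), Cdim (ii°), D♭aug (III+), E♭m (iv), F (V), G♭ (VI), Adim (vii°).
Triads in F major: F (I), Gm (ii), Am (iii), B♭ (IV), C (V), Dm (vi), Edim (vii°).
Shared triads with their functions: F (V in B♭ minor, I in F major).

F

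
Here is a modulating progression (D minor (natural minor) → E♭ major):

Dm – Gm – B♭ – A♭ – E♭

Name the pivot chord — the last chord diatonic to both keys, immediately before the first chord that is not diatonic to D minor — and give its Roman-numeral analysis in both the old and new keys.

B♭ — VI in D minor, V in E♭ major

Chords diatonic to D minor: Dm, Edim, F, Gm, Am, B♭, C.
Reading the progression, the first chord not in that set is A♭, so the modulation leaves D minor there.
The chord immediately before A♭ is B♭, which is diatonic to both keys: VI in D minor and V in E♭ major.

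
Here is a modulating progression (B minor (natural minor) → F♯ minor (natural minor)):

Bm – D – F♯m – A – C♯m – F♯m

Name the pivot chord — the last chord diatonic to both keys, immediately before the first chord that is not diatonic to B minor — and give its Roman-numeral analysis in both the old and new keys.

A — VII in B minor, III in F♯ minor

Chords diatonic to B minor: Bm, C♯dim, D, Em, F♯m, G, A.
Reading the progression, the first chord not in that set is C♯m, so the modulation leaves B minor there.
The chord immediately before C♯m is A, which is diatonic to both keys: VII in B minor and III in F♯ minor.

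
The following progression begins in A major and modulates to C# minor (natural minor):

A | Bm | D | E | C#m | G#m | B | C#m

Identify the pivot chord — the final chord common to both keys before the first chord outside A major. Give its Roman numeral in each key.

C#m — iii in A major, i in C# minor

Chords diatonic to A major: A, Bm, C#m, D, E, F#m, G#dim.
Reading the progression, the first chord not in that set is G#m, so the modulation leaves A major there.
The chord immediately before G#m is C#m, which is diatonic to both keys: iii in A major and i in C# minor.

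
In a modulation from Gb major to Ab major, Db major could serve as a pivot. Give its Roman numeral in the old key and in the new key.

The scale of Gb major is Gb Ab Bb Cb Db Eb F; Db is degree 5, and the triad built there (Db-F-Ab) is major, so it is V.
The scale of Ab major is Ab Bb C Db Eb F G; Db is degree 4, and the triad built there (Db-F-Ab) is major, so it is IV.

V in Gb major; IV in Ab major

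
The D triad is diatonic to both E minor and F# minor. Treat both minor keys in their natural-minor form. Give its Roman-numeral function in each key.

The scale of E minor (natural minor) is E F# G A B C D; D is degree 7, and the triad built there (D-F#-A) is major, so it is VII.
The scale of F# minor (natural minor) is F# G# A B C# D E; D is degree 6, and the triad built there (D-F#-A) is major, so it is VI.

VII in E minor; VI in F# minor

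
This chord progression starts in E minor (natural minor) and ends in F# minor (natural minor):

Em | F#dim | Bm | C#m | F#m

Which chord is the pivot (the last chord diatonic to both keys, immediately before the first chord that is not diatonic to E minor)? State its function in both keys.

Bm — v in E minor, iv in F# minor

Chords diatonic to E minor: Em, F#dim, G, Am, Bm, C, D.
Reading the progression, the first chord not in that set is C#m, so the modulation leaves E minor there.
The chord immediately before C#m is Bm, which is diatonic to both keys: v in E minor and iv in F# minor.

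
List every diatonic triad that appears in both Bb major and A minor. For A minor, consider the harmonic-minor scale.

Triads in Bb major: Bb (I), Cm (ii), Dm (iii), Eb (IV), F (V), Gm (vi), Adim (vii°).
Triads in A minor (harmonic minor): Am (i), Bdim (ii°), Caug (III+), Dm (iv), E (V), F (VI), G#dim (vii°).
Shared triads with their functions: Dm (iii in Bb major, iv in A minor); F (V in Bb major, VI in A minor).

Dm, F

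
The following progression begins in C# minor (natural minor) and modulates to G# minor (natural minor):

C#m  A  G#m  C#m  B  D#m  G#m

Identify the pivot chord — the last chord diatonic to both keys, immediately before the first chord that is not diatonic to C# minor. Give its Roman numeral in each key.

Chords diatonic to C# minor: C#m, D#dim, E, F#m, G#m, A, B.
Reading the progression, the first chord not in that set is D#m, so the modulation leaves C# minor there.
The chord immediately before D#m is B, which is diatonic to both keys: VII in C# minor and III in G# minor.

B — VII in C# minor, III in G# minor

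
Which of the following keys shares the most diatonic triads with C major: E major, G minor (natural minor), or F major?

F major

Triads of C major: C major (I), D minor (ii), E minor (iii), F major (IV), G major (V), A minor (vi), B diminished (vii°).
E major shares 0: none.
G minor (natural minor) shares 2: Dm, F.
F major shares 4: C, Dm, F, Am.
The most common triads (4) are shared with F major.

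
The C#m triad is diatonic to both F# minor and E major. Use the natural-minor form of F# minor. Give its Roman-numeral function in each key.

The scale of F# minor (natural minor) is F# G# A B C# D E; C# is degree 5, and the triad built there (C#-E-G#) is minor, so it is v.
The scale of E major is E F# G# A B C# D#; C# is degree 6, and the triad built there (C#-E-G#) is minor, so it is vi.

v in F# minor; vi in E major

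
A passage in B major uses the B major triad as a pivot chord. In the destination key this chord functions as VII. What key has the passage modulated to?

C# minor

The numeral VII denotes a major triad on scale degree 7. With B on degree 7, the tonic of the new key is C#.
Degree 7 carries a major triad in natural-minor keys, so the destination is C# minor.
Check: the diatonic triads of C# minor (natural minor) are C#m (i), D#dim (ii°), E (III), F#m (iv), G#m (v), A (VI), B (VII) — B major is indeed VII.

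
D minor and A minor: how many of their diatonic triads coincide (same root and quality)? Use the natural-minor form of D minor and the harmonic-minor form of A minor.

3

Diatonic triads of D minor (natural minor): Dm (i), Edim (ii°), F (III), Gm (iv), Am (v), B♭ (VI), C (VII).
Diatonic triads of A minor (harmonic minor): Am (i), Bdim (ii°), Caug (III+), Dm (iv), E (V), F (VI), G♯dim (vii°).
Matching root and quality in both lists: Dm, F, Am.
That gives 3 common triads.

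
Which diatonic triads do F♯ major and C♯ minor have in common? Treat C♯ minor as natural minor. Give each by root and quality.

Triads in F♯ major: F♯ (I), G♯m (ii), A♯m (iii), B (IV), C♯ (V), D♯m (vi), E♯dim (vii°).
Triads in C♯ minor (natural minor): C♯m (i), D♯dim (ii°), E (III), F♯m (iv), G♯m (v), A (VI), B (VII).
Shared triads with their functions: G♯m (ii in F♯ major, v in C♯ minor); B (IV in F♯ major, VII in C♯ minor).

G♯m, B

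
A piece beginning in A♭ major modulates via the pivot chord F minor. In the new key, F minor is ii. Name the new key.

E♭ major

The numeral ii denotes a minor triad on scale degree 2. With F on degree 2, the tonic of the new key is E♭.
Degree 2 carries a minor triad in major keys, so the destination is E♭ major.
Check: the diatonic triads of E♭ major are E♭ (I), Fm (ii), Gm (iii), A♭ (IV), B♭ (V), Cm (vi), Ddim (vii°) — F minor is indeed ii.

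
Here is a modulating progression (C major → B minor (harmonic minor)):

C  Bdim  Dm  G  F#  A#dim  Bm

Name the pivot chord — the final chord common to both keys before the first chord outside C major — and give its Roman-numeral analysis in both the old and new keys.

G — V in C major, VI in B minor

Chords diatonic to C major: C, Dm, Em, F, G, Am, Bdim.
Reading the progression, the first chord not in that set is F#, so the modulation leaves C major there.
The chord immediately before F# is G, which is diatonic to both keys: V in C major and VI in B minor.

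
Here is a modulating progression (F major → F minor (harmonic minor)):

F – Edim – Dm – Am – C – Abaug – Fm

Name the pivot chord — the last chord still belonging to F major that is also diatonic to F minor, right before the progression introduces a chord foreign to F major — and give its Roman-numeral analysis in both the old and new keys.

Chords diatonic to F major: F, Gm, Am, Bb, C, Dm, Edim.
Reading the progression, the first chord not in that set is Abaug, so the modulation leaves F major there.
The chord immediately before Abaug is C, which is diatonic to both keys: V in F major and V in F minor.

C — V in F major, V in F minor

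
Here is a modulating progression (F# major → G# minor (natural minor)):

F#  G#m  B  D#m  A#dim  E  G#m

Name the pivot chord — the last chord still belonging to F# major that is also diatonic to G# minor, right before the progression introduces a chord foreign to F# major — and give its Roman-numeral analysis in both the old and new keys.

D#m — vi in F# major, v in G# minor

Chords diatonic to F# major: F#, G#m, A#m, B, C#, D#m, E#dim.
Reading the progression, the first chord not in that set is A#dim, so the modulation leaves F# major there.
The chord immediately before A#dim is D#m, which is diatonic to both keys: vi in F# major and v in G# minor.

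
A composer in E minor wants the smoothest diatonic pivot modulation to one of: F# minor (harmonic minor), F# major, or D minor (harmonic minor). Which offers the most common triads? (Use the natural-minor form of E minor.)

Triads of E minor (natural minor): E minor (i), F# diminished (ii°), G major (III), A minor (iv), B minor (v), C major (VI), D major (VII).
F# minor (harmonic minor) shares 2: Bm, D.
F# major shares 0: none.
D minor (harmonic minor) shares 0: none.
The most common triads (2) are shared with F# minor.

F# minor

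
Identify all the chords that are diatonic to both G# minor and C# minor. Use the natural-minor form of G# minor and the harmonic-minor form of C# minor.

C#m

Triads in G# minor (natural minor): G#m (i), A#dim (ii°), B (III), C#m (iv), D#m (v), E (VI), F# (VII).
Triads in C# minor (harmonic minor): C#m (i), D#dim (ii°), Eaug (III+), F#m (iv), G# (V), A (VI), B#dim (vii°).
Shared triads with their functions: C#m (iv in G# minor, i in C# minor).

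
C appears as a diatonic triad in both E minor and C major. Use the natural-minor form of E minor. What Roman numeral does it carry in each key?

VI in E minor; I in C major

The scale of E minor (natural minor) is E F♯ G A B C D; C is degree 6, and the triad built there (C-E-G) is major, so it is VI.
The scale of C major is C D E F G A B; C is degree 1, and the triad built there (C-E-G) is major, so it is I.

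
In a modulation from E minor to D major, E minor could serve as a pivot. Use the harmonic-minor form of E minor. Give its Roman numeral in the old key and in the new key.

The scale of E minor (harmonic minor) is E F# G A B C D#; E is degree 1, and the triad built there (E-G-B) is minor, so it is i.
The scale of D major is D E F# G A B C#; E is degree 2, and the triad built there (E-G-B) is minor, so it is ii.

i in E minor; ii in D major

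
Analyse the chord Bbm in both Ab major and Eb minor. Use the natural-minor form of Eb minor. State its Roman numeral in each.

The scale of Ab major is Ab Bb C Db Eb F G; Bb is degree 2, and the triad built there (Bb-Db-F) is minor, so it is ii.
The scale of Eb minor (natural minor) is Eb F Gb Ab Bb Cb Db; Bb is degree 5, and the triad built there (Bb-Db-F) is minor, so it is v.

ii in Ab major; v in Eb minor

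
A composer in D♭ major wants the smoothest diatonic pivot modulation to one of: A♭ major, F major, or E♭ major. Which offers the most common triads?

Triads of D♭ major: D♭ (I), E♭m (ii), Fm (iii), G♭ (IV), A♭ (V), B♭m (vi), Cdim (vii°).
A♭ major shares 4: D♭, Fm, A♭, B♭m.
F major shares 0: none.
E♭ major shares 2: Fm, A♭.
The most common triads (4) are shared with A♭ major.

A♭ major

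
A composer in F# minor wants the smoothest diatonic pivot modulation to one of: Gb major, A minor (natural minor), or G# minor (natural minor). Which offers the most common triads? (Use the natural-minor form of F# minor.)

G# minor

Triads of F# minor (natural minor): F#m (i), G#dim (ii°), A (III), Bm (iv), C#m (v), D (VI), E (VII).
Gb major shares 0: none.
A minor (natural minor) shares 0: none.
G# minor (natural minor) shares 2: C#m, E.
The most common triads (2) are shared with G# minor.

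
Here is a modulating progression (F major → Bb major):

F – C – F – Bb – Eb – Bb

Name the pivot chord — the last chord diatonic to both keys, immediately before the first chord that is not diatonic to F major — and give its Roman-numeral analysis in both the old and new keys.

Bb — IV in F major, I in Bb major

Chords diatonic to F major: F, Gm, Am, Bb, C, Dm, Edim.
Reading the progression, the first chord not in that set is Eb, so the modulation leaves F major there.
The chord immediately before Eb is Bb, which is diatonic to both keys: IV in F major and I in Bb major.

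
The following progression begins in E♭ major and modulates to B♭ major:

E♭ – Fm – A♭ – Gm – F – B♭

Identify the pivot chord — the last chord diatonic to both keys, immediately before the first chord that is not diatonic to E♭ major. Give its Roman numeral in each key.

Chords diatonic to E♭ major: E♭, Fm, Gm, A♭, B♭, Cm, Ddim.
Reading the progression, the first chord not in that set is F, so the modulation leaves E♭ major there.
The chord immediately before F is Gm, which is diatonic to both keys: iii in E♭ major and vi in B♭ major.

Gm — iii in E♭ major, vi in B♭ major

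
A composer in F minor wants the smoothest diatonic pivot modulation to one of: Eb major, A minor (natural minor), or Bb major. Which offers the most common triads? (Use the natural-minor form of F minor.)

Triads of F minor (natural minor): F minor (i), G diminished (ii°), Ab major (III), Bb minor (iv), C minor (v), Db major (VI), Eb major (VII).
Eb major shares 4: Fm, Ab, Cm, Eb.
A minor (natural minor) shares 0: none.
Bb major shares 2: Cm, Eb.
The most common triads (4) are shared with Eb major.

Eb major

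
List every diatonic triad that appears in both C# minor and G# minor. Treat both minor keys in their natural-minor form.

C#m, E, G#m, B

Triads in C# minor (natural minor): C#m (i), D#dim (ii°), E (III), F#m (iv), G#m (v), A (VI), B (VII).
Triads in G# minor (natural minor): G#m (i), A#dim (ii°), B (III), C#m (iv), D#m (v), E (VI), F# (VII).
Shared triads with their functions: C#m (i in C# minor, iv in G# minor); E (III in C# minor, VI in G# minor); G#m (v in C# minor, i in G# minor); B (VII in C# minor, III in G# minor).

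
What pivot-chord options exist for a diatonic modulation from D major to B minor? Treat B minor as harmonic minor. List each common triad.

Em, G, Bm, C#dim

Triads in D major: D (I), Em (ii), F#m (iii), G (IV), A (V), Bm (vi), C#dim (vii°).
Triads in B minor (harmonic minor): Bm (i), C#dim (ii°), Daug (III+), Em (iv), F# (V), G (VI), A#dim (vii°).
Shared triads with their functions: Em (ii in D major, iv in B minor); G (IV in D major, VI in B minor); Bm (vi in D major, i in B minor); C#dim (vii° in D major, ii° in B minor).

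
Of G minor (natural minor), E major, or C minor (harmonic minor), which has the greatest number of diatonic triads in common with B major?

Triads of B major: B major (I), C# minor (ii), D# minor (iii), E major (IV), F# major (V), G# minor (vi), A# diminished (vii°).
G minor (natural minor) shares 0: none.
E major shares 4: B, C#m, E, G#m.
C minor (harmonic minor) shares 0: none.
The most common triads (4) are shared with E major.

E major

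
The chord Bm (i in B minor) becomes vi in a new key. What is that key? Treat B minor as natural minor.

D major

The numeral vi denotes a minor triad on scale degree 6. With B on degree 6, the tonic of the new key is D.
Degree 6 carries a minor triad in major keys, so the destination is D major.
Check: the diatonic triads of D major are D (I), Em (ii), F♯m (iii), G (IV), A (V), Bm (vi), C♯dim (vii°) — Bm is indeed vi.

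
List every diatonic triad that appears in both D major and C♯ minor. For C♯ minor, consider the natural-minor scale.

F♯m, A

Triads in D major: D (I), Em (ii), F♯m (iii), G (IV), A (V), Bm (vi), C♯dim (vii°).
Triads in C♯ minor (natural minor): C♯m (i), D♯dim (ii°), E (III), F♯m (iv), G♯m (v), A (VI), B (VII).
Shared triads with their functions: F♯m (iii in D major, iv in C♯ minor); A (V in D major, VI in C♯ minor).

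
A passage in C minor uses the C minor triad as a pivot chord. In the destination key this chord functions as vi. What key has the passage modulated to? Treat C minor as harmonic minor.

Eb major

The numeral vi denotes a minor triad on scale degree 6. With C on degree 6, the tonic of the new key is Eb.
Degree 6 carries a minor triad in major keys, so the destination is Eb major.
Check: the diatonic triads of Eb major are Eb (I), Fm (ii), Gm (iii), Ab (IV), Bb (V), Cm (vi), Ddim (vii°) — C minor is indeed vi.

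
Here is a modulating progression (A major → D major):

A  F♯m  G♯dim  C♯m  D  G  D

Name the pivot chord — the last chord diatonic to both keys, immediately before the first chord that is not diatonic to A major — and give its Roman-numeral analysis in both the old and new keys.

Chords diatonic to A major: A, Bm, C♯m, D, E, F♯m, G♯dim.
Reading the progression, the first chord not in that set is G, so the modulation leaves A major there.
The chord immediately before G is D, which is diatonic to both keys: IV in A major and I in D major.

D — IV in A major, I in D major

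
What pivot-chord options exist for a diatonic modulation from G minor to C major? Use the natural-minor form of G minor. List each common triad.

Dm, F

Triads in G minor (natural minor): G minor (i), A diminished (ii°), Bb major (III), C minor (iv), D minor (v), Eb major (VI), F major (VII).
Triads in C major: C major (I), D minor (ii), E minor (iii), F major (IV), G major (V), A minor (vi), B diminished (vii°).
Shared triads with their functions: D minor (v in G minor, ii in C major); F major (VII in G minor, IV in C major).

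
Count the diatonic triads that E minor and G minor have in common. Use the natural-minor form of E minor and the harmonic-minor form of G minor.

Diatonic triads of E minor (natural minor): Em (i), F♯dim (ii°), G (III), Am (iv), Bm (v), C (VI), D (VII).
Diatonic triads of G minor (harmonic minor): Gm (i), Adim (ii°), B♭aug (III+), Cm (iv), D (V), E♭ (VI), F♯dim (vii°).
Matching root and quality in both lists: F♯dim, D.
That gives 2 common triads.

2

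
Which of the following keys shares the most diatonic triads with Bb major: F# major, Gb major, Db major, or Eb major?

Triads of Bb major: Bb major (I), C minor (ii), D minor (iii), Eb major (IV), F major (V), G minor (vi), A diminished (vii°).
F# major shares 0: none.
Gb major shares 0: none.
Db major shares 0: none.
Eb major shares 4: Bb, Cm, Eb, Gm.
The most common triads (4) are shared with Eb major.

Eb major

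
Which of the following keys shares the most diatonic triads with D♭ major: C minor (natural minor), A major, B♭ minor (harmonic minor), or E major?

B♭ minor

Triads of D♭ major: D♭ (I), E♭m (ii), Fm (iii), G♭ (IV), A♭ (V), B♭m (vi), Cdim (vii°).
C minor (natural minor) shares 2: Fm, A♭.
A major shares 0: none.
B♭ minor (harmonic minor) shares 4: E♭m, G♭, B♭m, Cdim.
E major shares 0: none.
The most common triads (4) are shared with B♭ minor.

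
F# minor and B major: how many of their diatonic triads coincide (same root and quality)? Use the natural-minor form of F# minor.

2

Diatonic triads of F# minor (natural minor): F# minor (i), G# diminished (ii°), A major (III), B minor (iv), C# minor (v), D major (VI), E major (VII).
Diatonic triads of B major: B major (I), C# minor (ii), D# minor (iii), E major (IV), F# major (V), G# minor (vi), A# diminished (vii°).
Matching root and quality in both lists: C# minor, E major.
That gives 2 common triads.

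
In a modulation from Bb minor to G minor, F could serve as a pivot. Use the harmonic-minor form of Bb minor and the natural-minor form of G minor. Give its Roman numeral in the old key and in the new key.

The scale of Bb minor (harmonic minor) is Bb C Db Eb F Gb A; F is degree 5, and the triad built there (F-A-C) is major, so it is V.
The scale of G minor (natural minor) is G A Bb C D Eb F; F is degree 7, and the triad built there (F-A-C) is major, so it is VII.

V in Bb minor; VII in G minor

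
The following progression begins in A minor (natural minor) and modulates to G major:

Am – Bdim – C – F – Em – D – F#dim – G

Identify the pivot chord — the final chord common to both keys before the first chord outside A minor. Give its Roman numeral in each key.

Em — v in A minor, vi in G major

Chords diatonic to A minor: Am, Bdim, C, Dm, Em, F, G.
Reading the progression, the first chord not in that set is D, so the modulation leaves A minor there.
The chord immediately before D is Em, which is diatonic to both keys: v in A minor and vi in G major.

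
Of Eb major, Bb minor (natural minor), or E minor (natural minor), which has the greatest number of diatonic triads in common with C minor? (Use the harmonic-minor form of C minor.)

Triads of C minor (harmonic minor): Cm (i), Ddim (ii°), Ebaug (III+), Fm (iv), G (V), Ab (VI), Bdim (vii°).
Eb major shares 4: Cm, Ddim, Fm, Ab.
Bb minor (natural minor) shares 2: Fm, Ab.
E minor (natural minor) shares 1: G.
The most common triads (4) are shared with Eb major.

Eb major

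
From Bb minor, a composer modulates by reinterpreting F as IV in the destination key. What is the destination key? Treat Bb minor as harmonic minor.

C major

The numeral IV denotes a major triad on scale degree 4. With F on degree 4, the tonic of the new key is C.
Degree 4 carries a major triad in major keys, so the destination is C major.
Check: the diatonic triads of C major are C (I), Dm (ii), Em (iii), F (IV), G (V), Am (vi), Bdim (vii°) — F is indeed IV.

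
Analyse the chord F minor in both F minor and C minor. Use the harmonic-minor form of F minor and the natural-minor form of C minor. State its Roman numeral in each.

i in F minor; iv in C minor

The scale of F minor (harmonic minor) is F G A♭ B♭ C D♭ E; F is degree 1, and the triad built there (F-A♭-C) is minor, so it is i.
The scale of C minor (natural minor) is C D E♭ F G A♭ B♭; F is degree 4, and the triad built there (F-A♭-C) is minor, so it is iv.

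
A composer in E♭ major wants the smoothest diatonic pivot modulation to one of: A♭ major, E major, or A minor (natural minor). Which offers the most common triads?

Triads of E♭ major: E♭ (I), Fm (ii), Gm (iii), A♭ (IV), B♭ (V), Cm (vi), Ddim (vii°).
A♭ major shares 4: E♭, Fm, A♭, Cm.
E major shares 0: none.
A minor (natural minor) shares 0: none.
The most common triads (4) are shared with A♭ major.

A♭ major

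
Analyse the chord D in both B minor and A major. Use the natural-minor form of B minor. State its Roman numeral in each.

III in B minor; IV in A major

The scale of B minor (natural minor) is B C# D E F# G A; D is degree 3, and the triad built there (D-F#-A) is major, so it is III.
The scale of A major is A B C# D E F# G#; D is degree 4, and the triad built there (D-F#-A) is major, so it is IV.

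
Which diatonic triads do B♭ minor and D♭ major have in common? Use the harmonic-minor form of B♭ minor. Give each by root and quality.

Triads in B♭ minor (harmonic minor): B♭m (i), Cdim (ii°), D♭aug (III+), E♭m (iv), F (V), G♭ (VI), Adim (vii°).
Triads in D♭ major: D♭ (I), E♭m (ii), Fm (iii), G♭ (IV), A♭ (V), B♭m (vi), Cdim (vii°).
Shared triads with their functions: B♭m (i in B♭ minor, vi in D♭ major); Cdim (ii° in B♭ minor, vii° in D♭ major); E♭m (iv in B♭ minor, ii in D♭ major); G♭ (VI in B♭ minor, IV in D♭ major).

B♭m, Cdim, E♭m, G♭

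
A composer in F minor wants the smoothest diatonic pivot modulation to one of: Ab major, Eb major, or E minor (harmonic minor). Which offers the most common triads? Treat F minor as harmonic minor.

Triads of F minor (harmonic minor): Fm (i), Gdim (ii°), Abaug (III+), Bbm (iv), C (V), Db (VI), Edim (vii°).
Ab major shares 4: Fm, Gdim, Bbm, Db.
Eb major shares 1: Fm.
E minor (harmonic minor) shares 1: C.
The most common triads (4) are shared with Ab major.

Ab major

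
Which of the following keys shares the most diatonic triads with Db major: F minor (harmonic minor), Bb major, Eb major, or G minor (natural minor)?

F minor

Triads of Db major: Db (I), Ebm (ii), Fm (iii), Gb (IV), Ab (V), Bbm (vi), Cdim (vii°).
F minor (harmonic minor) shares 3: Db, Fm, Bbm.
Bb major shares 0: none.
Eb major shares 2: Fm, Ab.
G minor (natural minor) shares 0: none.
The most common triads (3) are shared with F minor.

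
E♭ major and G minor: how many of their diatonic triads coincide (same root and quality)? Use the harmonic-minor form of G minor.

Diatonic triads of E♭ major: E♭ major (I), F minor (ii), G minor (iii), A♭ major (IV), B♭ major (V), C minor (vi), D diminished (vii°).
Diatonic triads of G minor (harmonic minor): G minor (i), A diminished (ii°), B♭ augmented (III+), C minor (iv), D major (V), E♭ major (VI), F♯ diminished (vii°).
Matching root and quality in both lists: E♭ major, G minor, C minor.
That gives 3 common triads.

3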